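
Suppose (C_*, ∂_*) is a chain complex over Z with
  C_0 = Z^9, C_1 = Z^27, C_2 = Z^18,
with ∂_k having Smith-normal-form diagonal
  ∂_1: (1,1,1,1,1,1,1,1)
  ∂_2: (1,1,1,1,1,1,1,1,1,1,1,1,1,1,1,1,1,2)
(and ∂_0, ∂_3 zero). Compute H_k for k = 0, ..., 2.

H_0 = Z,  H_1 = Z ⊕ Z/2Z,  H_2 = 0.

H_0: b_0 = 9 − 0 − 8 = 1; torsion from ∂_1 factors > 1: none. So H_0 = Z.
H_1: b_1 = 27 − 8 − 18 = 1; torsion from ∂_2 factors > 1: [2]. So H_1 = Z ⊕ Z/2Z.
H_2: b_2 = 18 − 18 − 0 = 0; torsion from ∂_3 factors > 1: none. So H_2 = 0.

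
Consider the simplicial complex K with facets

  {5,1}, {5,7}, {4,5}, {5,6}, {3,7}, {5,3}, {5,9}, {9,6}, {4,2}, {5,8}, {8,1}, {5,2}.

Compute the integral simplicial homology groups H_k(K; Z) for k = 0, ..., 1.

H_0 = Z,  H_1 = Z^4.

We work with the vertex ordering 1 < 2 < 3 < 4 < 5 < 6 < 7 < 8 < 9. The simplices of K, each written with vertices in increasing order, are:

  0-simplices (9): [1], [2], [3], [4], [5], [6], [7], [8], [9]
  1-simplices (12): [1,5], [1,8], [2,4], [2,5], [3,5], [3,7], [4,5], [5,6], [5,7], [5,8], [5,9], [6,9]

so the chain groups are C_0 ≅ Z^9, C_1 ≅ Z^12.

Boundary ∂_1: C_1 → C_0 maps an edge to its endpoints' difference, ∂[p,q] = q − p. For instance
  ∂[2,5] = [5] − [2].
As a 9×12 matrix over Z this has rank 8, with invariant factors (1,1,1,1,1,1,1,1).

From H_k ≅ ker(∂_k) / im(∂_{k+1}) we obtain:

  H_0: rank C_0 − rank ∂_1 = 9 − 8 = 1, and the invariant factors of ∂_1 are all 1, so H_0 ≅ Z.
  H_1: rank ker ∂_1 − rank ∂_2 = (12 − 8) − 0 = 4, and there is no ∂_2, so H_1 ≅ Z^4.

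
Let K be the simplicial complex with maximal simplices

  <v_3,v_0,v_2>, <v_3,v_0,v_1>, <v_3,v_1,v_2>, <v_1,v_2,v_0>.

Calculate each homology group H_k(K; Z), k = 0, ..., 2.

K has 4 vertices, 6 edges, 4 triangles.
rank ∂_0 = 0, rank ∂_1 = 3 ⇒ b_0 = 4 − 0 − 3 = 1; all invariant factors of ∂_1 are 1 so no torsion. So H_0 = Z.
rank ∂_1 = 3, rank ∂_2 = 3 ⇒ b_1 = 6 − 3 − 3 = 0; all invariant factors of ∂_2 are 1 so no torsion. So H_1 = 0.
rank ∂_2 = 3, rank ∂_3 = 0 ⇒ b_2 = 4 − 3 − 0 = 1. So H_2 = Z.

H_0 = Z,  H_1 = 0,  H_2 = Z.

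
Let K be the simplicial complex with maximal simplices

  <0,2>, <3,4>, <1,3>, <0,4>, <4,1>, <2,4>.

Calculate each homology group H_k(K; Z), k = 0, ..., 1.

H_0 ≅ Z,  H_1 ≅ Z^2.

Take the total order 0 < 1 < 2 < 3 < 4 on the vertex set. Then K (dimension 1) consists of the simplices:

  0-simplices (5): [0], [1], [2], [3], [4]
  1-simplices (6): [0,2], [0,4], [1,3], [1,4], [2,4], [3,4]

so the chain groups are C_0 ≅ Z^5, C_1 ≅ Z^6.

The boundary map ∂_1: C_1 → C_0 maps an edge to its endpoints' difference, ∂[p,q] = q − p. For instance
  ∂[0,4] = [4] − [0].
This gives a 5×6 integer matrix of rank 4; reducing to Smith normal form yields diagonal entries (1,1,1,1).

From H_k ≅ ker(∂_k) / im(∂_{k+1}) we obtain:

  H_0: rank C_0 − rank ∂_1 = 5 − 4 = 1, and the invariant factors of ∂_1 are all 1, so H_0 = Z.
  H_1: rank ker ∂_1 − rank ∂_2 = (6 − 4) − 0 = 2, and there is no ∂_2, so H_1 = Z^2.

As a check, the Euler characteristic is 5 − 6 = -1, which agrees with 1 − 2 = -1.
(K is a triangulation of a wedge of 2 circles.)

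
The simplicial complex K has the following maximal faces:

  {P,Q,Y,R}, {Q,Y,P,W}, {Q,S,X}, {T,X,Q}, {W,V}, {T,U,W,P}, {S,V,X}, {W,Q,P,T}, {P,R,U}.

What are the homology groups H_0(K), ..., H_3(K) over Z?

H_0 = Z,  H_1 = Z,  H_2 = 0,  H_3 = 0.

Order the vertices as P < Q < R < S < T < U < V < W < X < Y. Listing each simplex with vertices in this order, K has dimension 3 with simplices:

  0-simplices (10): P, Q, R, S, T, U, V, W, X, Y
  1-simplices (23): PQ, PR, PT, PU, PW, PY, QR, QS, QT, QW, QX, QY, RU, RY, SV, SX, TU, TW, TX, UW, VW, VX, WY
  2-simplices (17): PQR, PQT, PQW, PQY, PRU, PRY, PTU, PTW, PUW, PWY, QRY, QSX, QTW, QTX, QWY, SVX, TUW
  3-simplices (4): PQRY, PQTW, PQWY, PTUW

Hence C_0 ≅ Z^10, C_1 ≅ Z^23, C_2 ≅ Z^17, C_3 ≅ Z^4.

Boundary ∂_1: C_1 → C_0 sends each edge [p,q] (with p < q) to q − p. For instance
  ∂QX = X − Q.
This gives a 10×23 integer matrix of rank 9; reducing to Smith normal form yields diagonal entries (1,1,1,1,1,1,1,1,1).

The boundary map ∂_2: C_2 → C_1 sends each 2-simplex [p,q,r] to [q,r] − [p,r] + [p,q]. For instance
  ∂QSX = SX − QX + QS,
  ∂PTW = TW − PW + PT.
The 23×17 boundary matrix has rank 13 and Smith normal form diag(1,1,1,1,1,1,1,1,1,1,1,1,1).

The boundary map ∂_3: C_3 → C_2 sends each 3-simplex σ to the alternating sum Σ_i (−1)^i (σ with its i-th vertex removed). For instance
  ∂PQTW = QTW − PTW + PQW − PQT,
  ∂PQWY = QWY − PWY + PQY − PQW.
As a 17×4 matrix over Z this has rank 4, with invariant factors (1,1,1,1).

Reading off H_k = ker ∂_k / im ∂_{k+1}:

  H_0: rank C_0 − rank ∂_1 = 10 − 9 = 1, and the invariant factors of ∂_1 are all 1, so H_0 ≅ Z.
  H_1: rank ker ∂_1 − rank ∂_2 = (23 − 9) − 13 = 1, and the invariant factors of ∂_2 are all 1, so H_1 ≅ Z.
  H_2: rank ker ∂_2 − rank ∂_3 = (17 − 13) − 4 = 0, and the invariant factors of ∂_3 are all 1, so H_2 ≅ 0.
  H_3: rank ker ∂_3 − rank ∂_4 = (4 − 4) − 0 = 0, and there is no ∂_4, so H_3 ≅ 0.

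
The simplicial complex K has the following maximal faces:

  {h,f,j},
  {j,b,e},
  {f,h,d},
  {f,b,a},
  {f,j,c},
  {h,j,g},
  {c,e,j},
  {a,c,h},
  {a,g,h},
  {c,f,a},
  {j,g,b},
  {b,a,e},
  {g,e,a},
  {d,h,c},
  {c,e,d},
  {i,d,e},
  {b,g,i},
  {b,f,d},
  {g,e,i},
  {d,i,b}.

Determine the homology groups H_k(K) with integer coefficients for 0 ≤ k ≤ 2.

H_0 ≅ Z,  H_1 ≅ Z ⊕ Z/2Z,  H_2 = 0.

Take the total order a < b < c < d < e < f < g < h < i < j on the vertex set. Then K (dimension 2) consists of the simplices:

  0-simplices (10): a, b, c, d, e, f, g, h, i, j
  1-simplices (30): ab, ac, ae, af, ag, ah, bd, be, bf, bg, bi, bj, cd, ce, cf, ch, cj, de, df, dh, di, eg, ei, ej, fh, fj, gh, gi, gj, hj
  2-simplices (20): abe, abf, acf, ach, aeg, agh, bdf, bdi, bej, bgi, bgj, cde, cdh, cej, cfj, dei, dfh, egi, fhj, ghj

so the chain groups are C_0 ≅ Z^10, C_1 ≅ Z^30, C_2 ≅ Z^20.

The boundary map ∂_1: C_1 → C_0 maps an edge to its endpoints' difference, ∂[p,q] = q − p. For instance
  ∂bi = i − b.
The 10×30 boundary matrix has rank 9 and Smith normal form diag(1,1,1,1,1,1,1,1,1).

The boundary map ∂_2: C_2 → C_1 sends each 2-simplex [p,q,r] to [q,r] − [p,r] + [p,q]. For instance
  ∂bdi = di − bi + bd,
  ∂aeg = eg − ag + ae.
As a 30×20 matrix over Z this has rank 20, with invariant factors (1,1,1,1,1,1,1,1,1,1,1,1,1,1,1,1,1,1,1,2).

From H_k ≅ ker(∂_k) / im(∂_{k+1}) we obtain:

  H_0: rank C_0 − rank ∂_1 = 10 − 9 = 1, and the invariant factors of ∂_1 are all 1, so H_0 ≅ Z.
  H_1: rank ker ∂_1 − rank ∂_2 = (30 − 9) − 20 = 1, and ∂_2 has invariant factor 2 > 1, so H_1 ≅ Z ⊕ Z/2Z.
  H_2: rank ker ∂_2 − rank ∂_3 = (20 − 20) − 0 = 0, and there is no ∂_3, so H_2 ≅ 0.

(K is a triangulation of the Klein bottle.)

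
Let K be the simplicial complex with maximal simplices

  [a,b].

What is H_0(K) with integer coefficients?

H_0 ≅ Z.

Take the total order a < b on the vertex set. Then K (dimension 1) consists of the simplices:

  0-simplices (2): a, b
  1-simplices (1): ab

so the chain groups are C_0 ≅ Z^2, C_1 ≅ Z^1.

The boundary map ∂_1: C_1 → C_0 sends each edge [p,q] (with p < q) to q − p. For instance
  ∂ab = b − a.
As a 2×1 matrix over Z this has rank 1, with invariant factors (1).

Now H_k = ker ∂_k / im ∂_{k+1}, so:

  H_0: rank C_0 − rank ∂_1 = 2 − 1 = 1, and the invariant factors of ∂_1 are all 1, so H_0 ≅ Z.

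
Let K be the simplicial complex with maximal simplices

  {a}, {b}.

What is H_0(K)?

H_0 ≅ Z^2.

Take the total order a < b on the vertex set. Then K (dimension 0) consists of the simplices:

  0-simplices (2): a, b

giving chain groups C_0 ≅ Z^2.

Reading off H_k = ker ∂_k / im ∂_{k+1}:

  H_0: rank C_0 − rank ∂_1 = 2 − 0 = 2, and there is no ∂_1, so H_0 ≅ Z^2.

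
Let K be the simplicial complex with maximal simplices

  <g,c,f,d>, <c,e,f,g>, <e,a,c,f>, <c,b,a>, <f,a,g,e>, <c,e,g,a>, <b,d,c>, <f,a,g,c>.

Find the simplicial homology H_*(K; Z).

Fix the vertex order a < b < c < d < e < f < g and write every simplex with vertices in increasing order. Then dim K = 3 and the simplices of K are:

  0-simplices (7): a, b, c, d, e, f, g
  1-simplices (16): ab, ac, ae, af, ag, bc, bd, cd, ce, cf, cg, df, dg, ef, eg, fg
  2-simplices (15): abc, ace, acf, acg, aef, aeg, afg, bcd, cdf, cdg, cef, ceg, cfg, dfg, efg
  3-simplices (6): acef, aceg, acfg, aefg, cdfg, cefg

so the chain groups are C_0 ≅ Z^7, C_1 ≅ Z^16, C_2 ≅ Z^15, C_3 ≅ Z^6.

The boundary map ∂_1: C_1 → C_0 is given by ∂[p,q] = [q] − [p]. For instance
  ∂cg = g − c.
The 7×16 boundary matrix has rank 6 and Smith normal form diag(1,1,1,1,1,1).

The boundary map ∂_2: C_2 → C_1 maps a triangle to the signed sum of its edges. For instance
  ∂ace = ce − ae + ac,
  ∂aef = ef − af + ae.
This gives a 16×15 integer matrix of rank 10; reducing to Smith normal form yields diagonal entries (1,1,1,1,1,1,1,1,1,1).

Boundary ∂_3: C_3 → C_2 sends each 3-simplex σ to the alternating sum Σ_i (−1)^i (σ with its i-th vertex removed). For instance
  ∂cefg = efg − cfg + ceg − cef,
  ∂acfg = cfg − afg + acg − acf.
As a 15×6 matrix over Z this has rank 5, with invariant factors (1,1,1,1,1).

Now H_k = ker ∂_k / im ∂_{k+1}, so:

  H_0: rank C_0 − rank ∂_1 = 7 − 6 = 1, and the invariant factors of ∂_1 are all 1, so H_0 ≅ Z.
  H_1: rank ker ∂_1 − rank ∂_2 = (16 − 6) − 10 = 0, and the invariant factors of ∂_2 are all 1, so H_1 ≅ 0.
  H_2: rank ker ∂_2 − rank ∂_3 = (15 − 10) − 5 = 0, and the invariant factors of ∂_3 are all 1, so H_2 ≅ 0.
  H_3: rank ker ∂_3 − rank ∂_4 = (6 − 5) − 0 = 1, and there is no ∂_4, so H_3 ≅ Z.

H_0 ≅ Z,  H_1 = 0,  H_2 = 0,  H_3 ≅ Z.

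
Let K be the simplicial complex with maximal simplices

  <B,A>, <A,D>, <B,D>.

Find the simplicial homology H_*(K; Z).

H_0 ≅ Z,  H_1 ≅ Z.

Take the total order A < B < D on the vertex set. Then K (dimension 1) consists of the simplices:

  0-simplices (3): A, B, D
  1-simplices (3): AB, AD, BD

Hence C_0 ≅ Z^3, C_1 ≅ Z^3.

Boundary ∂_1: C_1 → C_0 maps an edge to its endpoints' difference, ∂[p,q] = q − p.
As a 3×3 matrix over Z this has rank 2, with invariant factors (1,1).

From H_k ≅ ker(∂_k) / im(∂_{k+1}) we obtain:

  H_0: rank C_0 − rank ∂_1 = 3 − 2 = 1, and the invariant factors of ∂_1 are all 1, so H_0 ≅ Z.
  H_1: rank ker ∂_1 − rank ∂_2 = (3 − 2) − 0 = 1, and there is no ∂_2, so H_1 ≅ Z.

(K is a triangulation of the circle S^1.)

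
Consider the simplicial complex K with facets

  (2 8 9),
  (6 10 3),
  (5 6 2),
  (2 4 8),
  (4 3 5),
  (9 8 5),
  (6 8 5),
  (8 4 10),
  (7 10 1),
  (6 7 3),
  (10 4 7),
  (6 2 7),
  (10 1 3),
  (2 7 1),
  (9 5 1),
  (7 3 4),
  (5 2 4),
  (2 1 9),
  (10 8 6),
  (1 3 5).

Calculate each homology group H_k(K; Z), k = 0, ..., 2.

We work with the vertex ordering 1 < 2 < 3 < 4 < 5 < 6 < 7 < 8 < 9 < 10. The simplices of K, each written with vertices in increasing order, are:

  0-simplices (10): [1], [2], [3], [4], [5], [6], [7], [8], [9], [10]
  1-simplices (30): (30 of them)
  2-simplices (20): (20 of them)

so the chain groups are C_0 ≅ Z^10, C_1 ≅ Z^30, C_2 ≅ Z^20.

Boundary ∂_1: C_1 → C_0 sends each edge [p,q] (with p < q) to q − p. For instance
  ∂[6,7] = [7] − [6].
As a 10×30 matrix over Z this has rank 9, with invariant factors (1,1,1,1,1,1,1,1,1).

∂_2: C_2 → C_1 sends each 2-simplex [p,q,r] to [q,r] − [p,r] + [p,q]. For instance
  ∂[1,3,5] = [3,5] − [1,5] + [1,3],
  ∂[5,6,8] = [6,8] − [5,8] + [5,6].
As a 30×20 matrix over Z this has rank 20, with invariant factors (1,1,1,1,1,1,1,1,1,1,1,1,1,1,1,1,1,1,1,2).

Reading off H_k = ker ∂_k / im ∂_{k+1}:

  H_0: rank C_0 − rank ∂_1 = 10 − 9 = 1, and the invariant factors of ∂_1 are all 1, so H_0 ≅ Z.
  H_1: rank ker ∂_1 − rank ∂_2 = (30 − 9) − 20 = 1, and ∂_2 has invariant factor 2 > 1, so H_1 ≅ Z × Z/2.
  H_2: rank ker ∂_2 − rank ∂_3 = (20 − 20) − 0 = 0, and there is no ∂_3, so H_2 ≅ 0.

H_0 = Z,  H_1 = Z × Z/2,  H_2 = 0.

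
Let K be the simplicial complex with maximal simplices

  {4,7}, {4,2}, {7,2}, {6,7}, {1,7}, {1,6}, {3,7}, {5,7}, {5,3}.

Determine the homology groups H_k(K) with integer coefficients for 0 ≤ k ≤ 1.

H_0 ≅ Z,  H_1 ≅ Z^3.

K has 7 vertices, 9 edges.
rank ∂_0 = 0, rank ∂_1 = 6 ⇒ b_0 = 7 − 0 − 6 = 1; all invariant factors of ∂_1 are 1 so no torsion. So H_0 ≅ Z.
rank ∂_1 = 6, rank ∂_2 = 0 ⇒ b_1 = 9 − 6 − 0 = 3. So H_1 ≅ Z^3.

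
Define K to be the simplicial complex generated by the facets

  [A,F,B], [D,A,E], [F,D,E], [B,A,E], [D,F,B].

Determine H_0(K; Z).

Take the total order A < B < D < E < F on the vertex set. Then K (dimension 2) consists of the simplices:

  0-simplices (5): A, B, D, E, F
  1-simplices (10): AB, AD, AE, AF, BD, BE, BF, DE, DF, EF
  2-simplices (5): ABE, ABF, ADE, BDF, DEF

so the chain groups are C_0 ≅ Z^5, C_1 ≅ Z^10, C_2 ≅ Z^5.

Boundary ∂_1: C_1 → C_0 maps an edge to its endpoints' difference, ∂[p,q] = q − p. For instance
  ∂BE = E − B.
The resulting 5×10 matrix has rank 4, and its Smith normal form has invariant factors (1,1,1,1).

∂_2: C_2 → C_1 maps a triangle to the signed sum of its edges. For instance
  ∂ABF = BF − AF + AB,
  ∂DEF = EF − DF + DE.
The resulting 10×5 matrix has rank 5, and its Smith normal form has invariant factors (1,1,1,1,1).

Now H_k = ker ∂_k / im ∂_{k+1}, so:

  H_0: rank C_0 − rank ∂_1 = 5 − 4 = 1, and the invariant factors of ∂_1 are all 1, so H_0 = Z.

H_0 ≅ Z.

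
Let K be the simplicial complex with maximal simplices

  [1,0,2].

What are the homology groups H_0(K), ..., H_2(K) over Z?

H_0 ≅ Z,  H_1 = 0,  H_2 = 0.

Take the total order 0 < 1 < 2 on the vertex set. Then K (dimension 2) consists of the simplices:

  0-simplices (3): [0], [1], [2]
  1-simplices (3): [0,1], [0,2], [1,2]
  2-simplices (1): [0,1,2]

Hence C_0 ≅ Z^3, C_1 ≅ Z^3, C_2 ≅ Z^1.

∂_1: C_1 → C_0 sends each edge [p,q] (with p < q) to q − p. For instance
  ∂[0,2] = [2] − [0].
As a 3×3 matrix over Z this has rank 2, with invariant factors (1,1).

∂_2: C_2 → C_1 maps a triangle to the signed sum of its edges. For instance
  ∂[0,1,2] = [1,2] − [0,2] + [0,1].
The 3×1 boundary matrix has rank 1 and Smith normal form diag(1).

Reading off H_k = ker ∂_k / im ∂_{k+1}:

  H_0: rank C_0 − rank ∂_1 = 3 − 2 = 1, and the invariant factors of ∂_1 are all 1, so H_0 ≅ Z.
  H_1: rank ker ∂_1 − rank ∂_2 = (3 − 2) − 1 = 0, and the invariant factors of ∂_2 are all 1, so H_1 ≅ 0.
  H_2: rank ker ∂_2 − rank ∂_3 = (1 − 1) − 0 = 0, and there is no ∂_3, so H_2 ≅ 0.

As a check, the Euler characteristic is 3 − 3 + 1 = 1, which agrees with 1 − 0 + 0 = 1.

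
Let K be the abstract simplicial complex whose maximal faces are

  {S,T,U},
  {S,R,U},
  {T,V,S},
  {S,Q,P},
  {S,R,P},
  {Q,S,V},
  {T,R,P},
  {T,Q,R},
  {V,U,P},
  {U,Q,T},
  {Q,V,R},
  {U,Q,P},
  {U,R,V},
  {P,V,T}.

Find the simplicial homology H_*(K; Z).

K has 7 vertices, 21 edges, 14 triangles.
rank ∂_0 = 0, rank ∂_1 = 6 ⇒ b_0 = 7 − 0 − 6 = 1; all invariant factors of ∂_1 are 1 so no torsion. So H_0 = Z.
rank ∂_1 = 6, rank ∂_2 = 13 ⇒ b_1 = 21 − 6 − 13 = 2; all invariant factors of ∂_2 are 1 so no torsion. So H_1 = Z^2.
rank ∂_2 = 13, rank ∂_3 = 0 ⇒ b_2 = 14 − 13 − 0 = 1. So H_2 = Z.

H_0 ≅ Z,  H_1 ≅ Z^2,  H_2 ≅ Z.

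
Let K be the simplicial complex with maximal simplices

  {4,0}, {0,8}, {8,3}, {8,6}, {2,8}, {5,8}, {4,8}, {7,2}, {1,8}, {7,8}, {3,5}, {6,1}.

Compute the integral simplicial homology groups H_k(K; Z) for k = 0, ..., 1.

Take the total order 0 < 1 < 2 < 3 < 4 < 5 < 6 < 7 < 8 on the vertex set. Then K (dimension 1) consists of the simplices:

  0-simplices (9): [0], [1], [2], [3], [4], [5], [6], [7], [8]
  1-simplices (12): [0,4], [0,8], [1,6], [1,8], [2,7], [2,8], [3,5], [3,8], [4,8], [5,8], [6,8], [7,8]

Hence C_0 ≅ Z^9, C_1 ≅ Z^12.

Boundary ∂_1: C_1 → C_0 is given by ∂[p,q] = [q] − [p]. For instance
  ∂[6,8] = [8] − [6].
As a 9×12 matrix over Z this has rank 8, with invariant factors (1,1,1,1,1,1,1,1).

Computing H_k = (kernel of ∂_k) / (image of ∂_{k+1}):

  H_0: rank C_0 − rank ∂_1 = 9 − 8 = 1, and the invariant factors of ∂_1 are all 1, so H_0 ≅ Z.
  H_1: rank ker ∂_1 − rank ∂_2 = (12 − 8) − 0 = 4, and there is no ∂_2, so H_1 ≅ Z^4.

H_0 = Z,  H_1 = Z^4.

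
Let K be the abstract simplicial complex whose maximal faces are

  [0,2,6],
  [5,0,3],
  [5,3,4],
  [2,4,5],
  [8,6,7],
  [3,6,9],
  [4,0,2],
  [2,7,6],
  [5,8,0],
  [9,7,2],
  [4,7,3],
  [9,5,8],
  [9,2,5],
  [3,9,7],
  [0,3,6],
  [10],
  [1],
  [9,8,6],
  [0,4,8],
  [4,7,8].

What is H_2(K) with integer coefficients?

H_2 = 0.

Take the total order 0 < 1 < 2 < 3 < 4 < 5 < 6 < 7 < 8 < 9 < 10 on the vertex set. Then K (dimension 2) consists of the simplices:

  0-simplices (11): [0], [1], [2], [3], [4], [5], [6], [7], [8], [9], [10]
  1-simplices (27): (27 of them)
  2-simplices (18): [0,2,4], [0,2,6], [0,3,5], [0,3,6], [0,4,8], [0,5,8], [2,4,5], [2,5,9], [2,6,7], [2,7,9], [3,4,5], [3,4,7], [3,6,9], [3,7,9], [4,7,8], [5,8,9], [6,7,8], [6,8,9]

Hence C_0 ≅ Z^11, C_1 ≅ Z^27, C_2 ≅ Z^18.

∂_1: C_1 → C_0 sends each edge [p,q] (with p < q) to q − p. For instance
  ∂[0,5] = [5] − [0].
The 11×27 boundary matrix has rank 8 and Smith normal form diag(1,1,1,1,1,1,1,1).

∂_2: C_2 → C_1 acts by ∂[p,q,r] = [q,r] − [p,r] + [p,q]. For instance
  ∂[0,5,8] = [5,8] − [0,8] + [0,5],
  ∂[3,4,7] = [4,7] − [3,7] + [3,4].
The resulting 27×18 matrix has rank 18, and its Smith normal form has invariant factors (1,1,1,1,1,1,1,1,1,1,1,1,1,1,1,1,1,2).

Reading off H_k = ker ∂_k / im ∂_{k+1}:

  H_2: rank ker ∂_2 − rank ∂_3 = (18 − 18) − 0 = 0, and there is no ∂_3, so H_2 = 0.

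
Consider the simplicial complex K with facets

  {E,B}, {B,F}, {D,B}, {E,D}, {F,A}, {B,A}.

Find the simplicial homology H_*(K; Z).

Take the total order A < B < D < E < F on the vertex set. Then K (dimension 1) consists of the simplices:

  0-simplices (5): A, B, D, E, F
  1-simplices (6): AB, AF, BD, BE, BF, DE

giving chain groups C_0 ≅ Z^5, C_1 ≅ Z^6.

Boundary ∂_1: C_1 → C_0 sends each edge [p,q] (with p < q) to q − p. For instance
  ∂BF = F − B.
The resulting 5×6 matrix has rank 4, and its Smith normal form has invariant factors (1,1,1,1).

Reading off H_k = ker ∂_k / im ∂_{k+1}:

  H_0: rank C_0 − rank ∂_1 = 5 − 4 = 1, and the invariant factors of ∂_1 are all 1, so H_0 ≅ Z.
  H_1: rank ker ∂_1 − rank ∂_2 = (6 − 4) − 0 = 2, and there is no ∂_2, so H_1 ≅ Z^2.

H_0 = Z,  H_1 = Z^2.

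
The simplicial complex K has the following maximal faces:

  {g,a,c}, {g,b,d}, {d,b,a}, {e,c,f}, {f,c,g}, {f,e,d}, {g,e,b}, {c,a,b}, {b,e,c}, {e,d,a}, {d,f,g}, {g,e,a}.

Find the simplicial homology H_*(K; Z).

H_0 = Z,  H_1 = Z/2,  H_2 = 0.

Fix the vertex order a < b < c < d < e < f < g and write every simplex with vertices in increasing order. Then dim K = 2 and the simplices of K are:

  0-simplices (7): a, b, c, d, e, f, g
  1-simplices (18): ab, ac, ad, ae, ag, bc, bd, be, bg, ce, cf, cg, de, df, dg, ef, eg, fg
  2-simplices (12): abc, abd, acg, ade, aeg, bce, bdg, beg, cef, cfg, def, dfg

so the chain groups are C_0 ≅ Z^7, C_1 ≅ Z^18, C_2 ≅ Z^12.

The boundary map ∂_1: C_1 → C_0 maps an edge to its endpoints' difference, ∂[p,q] = q − p.
As a 7×18 matrix over Z this has rank 6, with invariant factors (1,1,1,1,1,1).

Boundary ∂_2: C_2 → C_1 acts by ∂[p,q,r] = [q,r] − [p,r] + [p,q]. For instance
  ∂bce = ce − be + bc,
  ∂abd = bd − ad + ab.
The 18×12 boundary matrix has rank 12 and Smith normal form diag(1,1,1,1,1,1,1,1,1,1,1,2).

From H_k ≅ ker(∂_k) / im(∂_{k+1}) we obtain:

  H_0: rank C_0 − rank ∂_1 = 7 − 6 = 1, and the invariant factors of ∂_1 are all 1, so H_0 = Z.
  H_1: rank ker ∂_1 − rank ∂_2 = (18 − 6) − 12 = 0, and ∂_2 has invariant factor 2 > 1, so H_1 = Z/2.
  H_2: rank ker ∂_2 − rank ∂_3 = (12 − 12) − 0 = 0, and there is no ∂_3, so H_2 = 0.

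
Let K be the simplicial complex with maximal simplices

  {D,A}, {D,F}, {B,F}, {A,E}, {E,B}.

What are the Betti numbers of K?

b_0 = 1, b_1 = 1.

We work with the vertex ordering A < B < D < E < F. The simplices of K, each written with vertices in increasing order, are:

  0-simplices (5): A, B, D, E, F
  1-simplices (5): AD, AE, BE, BF, DF

giving chain groups C_0 ≅ Z^5, C_1 ≅ Z^5.

∂_1: C_1 → C_0 maps an edge to its endpoints' difference, ∂[p,q] = q − p. For instance
  ∂AD = D − A.
The resulting 5×5 matrix has rank 4, and its Smith normal form has invariant factors (1,1,1,1).

Computing H_k = (kernel of ∂_k) / (image of ∂_{k+1}):

  H_0: rank C_0 − rank ∂_1 = 5 − 4 = 1, and the invariant factors of ∂_1 are all 1, so H_0 = Z.
  H_1: rank ker ∂_1 − rank ∂_2 = (5 − 4) − 0 = 1, and there is no ∂_2, so H_1 = Z.

Hence the Betti numbers are b_0 = 1, b_1 = 1.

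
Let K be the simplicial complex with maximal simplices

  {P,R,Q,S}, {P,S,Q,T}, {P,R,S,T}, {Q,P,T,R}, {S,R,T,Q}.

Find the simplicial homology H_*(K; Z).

We work with the vertex ordering P < Q < R < S < T. The simplices of K, each written with vertices in increasing order, are:

  0-simplices (5): P, Q, R, S, T
  1-simplices (10): PQ, PR, PS, PT, QR, QS, QT, RS, RT, ST
  2-simplices (10): PQR, PQS, PQT, PRS, PRT, PST, QRS, QRT, QST, RST
  3-simplices (5): PQRS, PQRT, PQST, PRST, QRST

so the chain groups are C_0 ≅ Z^5, C_1 ≅ Z^10, C_2 ≅ Z^10, C_3 ≅ Z^5.

Boundary ∂_1: C_1 → C_0 maps an edge to its endpoints' difference, ∂[p,q] = q − p.
This gives a 5×10 integer matrix of rank 4; reducing to Smith normal form yields diagonal entries (1,1,1,1).

The boundary map ∂_2: C_2 → C_1 acts by ∂[p,q,r] = [q,r] − [p,r] + [p,q]. For instance
  ∂PRT = RT − PT + PR,
  ∂PRS = RS − PS + PR.
This gives a 10×10 integer matrix of rank 6; reducing to Smith normal form yields diagonal entries (1,1,1,1,1,1).

∂_3: C_3 → C_2 sends each 3-simplex σ to the alternating sum Σ_i (−1)^i (σ with its i-th vertex removed). For instance
  ∂QRST = RST − QST + QRT − QRS,
  ∂PQRT = QRT − PRT + PQT − PQR.
This gives a 10×5 integer matrix of rank 4; reducing to Smith normal form yields diagonal entries (1,1,1,1).

Computing H_k = (kernel of ∂_k) / (image of ∂_{k+1}):

  H_0: rank C_0 − rank ∂_1 = 5 − 4 = 1, and the invariant factors of ∂_1 are all 1, so H_0 = Z.
  H_1: rank ker ∂_1 − rank ∂_2 = (10 − 4) − 6 = 0, and the invariant factors of ∂_2 are all 1, so H_1 = 0.
  H_2: rank ker ∂_2 − rank ∂_3 = (10 − 6) − 4 = 0, and the invariant factors of ∂_3 are all 1, so H_2 = 0.
  H_3: rank ker ∂_3 − rank ∂_4 = (5 − 4) − 0 = 1, and there is no ∂_4, so H_3 = Z.

As a check, the Euler characteristic is 5 − 10 + 10 − 5 = 0, which agrees with 1 − 0 + 0 − 1 = 0.

H_0 ≅ Z,  H_1 = 0,  H_2 = 0,  H_3 ≅ Z.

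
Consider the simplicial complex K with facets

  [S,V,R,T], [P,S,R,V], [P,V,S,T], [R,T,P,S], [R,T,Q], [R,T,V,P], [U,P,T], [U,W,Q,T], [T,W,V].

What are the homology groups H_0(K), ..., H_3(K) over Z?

Order the vertices as P < Q < R < S < T < U < V < W. Listing each simplex with vertices in this order, K has dimension 3 with simplices:

  0-simplices (8): P, Q, R, S, T, U, V, W
  1-simplices (19): PR, PS, PT, PU, PV, QR, QT, QU, QW, RS, RT, RV, ST, SV, TU, TV, TW, UW, VW
  2-simplices (17): PRS, PRT, PRV, PST, PSV, PTU, PTV, QRT, QTU, QTW, QUW, RST, RSV, RTV, STV, TUW, TVW
  3-simplices (6): PRST, PRSV, PRTV, PSTV, QTUW, RSTV

Hence C_0 ≅ Z^8, C_1 ≅ Z^19, C_2 ≅ Z^17, C_3 ≅ Z^6.

The boundary map ∂_1: C_1 → C_0 maps an edge to its endpoints' difference, ∂[p,q] = q − p.
The 8×19 boundary matrix has rank 7 and Smith normal form diag(1,1,1,1,1,1,1).

Boundary ∂_2: C_2 → C_1 sends each 2-simplex [p,q,r] to [q,r] − [p,r] + [p,q]. For instance
  ∂QTU = TU − QU + QT,
  ∂RSV = SV − RV + RS.
This gives a 19×17 integer matrix of rank 12; reducing to Smith normal form yields diagonal entries (1,1,1,1,1,1,1,1,1,1,1,1).

The boundary map ∂_3: C_3 → C_2 sends each 3-simplex σ to the alternating sum Σ_i (−1)^i (σ with its i-th vertex removed). For instance
  ∂PSTV = STV − PTV + PSV − PST,
  ∂RSTV = STV − RTV + RSV − RST.
This gives a 17×6 integer matrix of rank 5; reducing to Smith normal form yields diagonal entries (1,1,1,1,1).

Now H_k = ker ∂_k / im ∂_{k+1}, so:

  H_0: rank C_0 − rank ∂_1 = 8 − 7 = 1, and the invariant factors of ∂_1 are all 1, so H_0 = Z.
  H_1: rank ker ∂_1 − rank ∂_2 = (19 − 7) − 12 = 0, and the invariant factors of ∂_2 are all 1, so H_1 = 0.
  H_2: rank ker ∂_2 − rank ∂_3 = (17 − 12) − 5 = 0, and the invariant factors of ∂_3 are all 1, so H_2 = 0.
  H_3: rank ker ∂_3 − rank ∂_4 = (6 − 5) − 0 = 1, and there is no ∂_4, so H_3 = Z.

H_0 = Z,  H_1 = 0,  H_2 = 0,  H_3 = Z.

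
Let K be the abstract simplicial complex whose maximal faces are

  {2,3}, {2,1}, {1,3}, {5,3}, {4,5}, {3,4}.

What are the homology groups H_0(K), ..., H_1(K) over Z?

Order the vertices as 1 < 2 < 3 < 4 < 5. Listing each simplex with vertices in this order, K has dimension 1 with simplices:

  0-simplices (5): [1], [2], [3], [4], [5]
  1-simplices (6): [1,2], [1,3], [2,3], [3,4], [3,5], [4,5]

so the chain groups are C_0 ≅ Z^5, C_1 ≅ Z^6.

∂_1: C_1 → C_0 sends each edge [p,q] (with p < q) to q − p. For instance
  ∂[1,2] = [2] − [1].
The 5×6 boundary matrix has rank 4 and Smith normal form diag(1,1,1,1).

Now H_k = ker ∂_k / im ∂_{k+1}, so:

  H_0: rank C_0 − rank ∂_1 = 5 − 4 = 1, and the invariant factors of ∂_1 are all 1, so H_0 ≅ Z.
  H_1: rank ker ∂_1 − rank ∂_2 = (6 − 4) − 0 = 2, and there is no ∂_2, so H_1 ≅ Z^2.

As a check, the Euler characteristic is 5 − 6 = -1, which agrees with 1 − 2 = -1.

H_0 = Z,  H_1 = Z^2.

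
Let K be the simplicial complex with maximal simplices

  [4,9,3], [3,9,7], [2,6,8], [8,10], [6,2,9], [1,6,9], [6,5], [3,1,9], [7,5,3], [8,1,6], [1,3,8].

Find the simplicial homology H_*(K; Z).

Take the total order 1 < 2 < 3 < 4 < 5 < 6 < 7 < 8 < 9 < 10 on the vertex set. Then K (dimension 2) consists of the simplices:

  0-simplices (10): [1], [2], [3], [4], [5], [6], [7], [8], [9], [10]
  1-simplices (19): [1,3], [1,6], [1,8], [1,9], [2,6], [2,8], [2,9], [3,4], [3,5], [3,7], [3,8], [3,9], [4,9], [5,6], [5,7], [6,8], [6,9], [7,9], [8,10]
  2-simplices (9): [1,3,8], [1,3,9], [1,6,8], [1,6,9], [2,6,8], [2,6,9], [3,4,9], [3,5,7], [3,7,9]

Hence C_0 ≅ Z^10, C_1 ≅ Z^19, C_2 ≅ Z^9.

Boundary ∂_1: C_1 → C_0 is given by ∂[p,q] = [q] − [p]. For instance
  ∂[5,7] = [7] − [5].
This gives a 10×19 integer matrix of rank 9; reducing to Smith normal form yields diagonal entries (1,1,1,1,1,1,1,1,1).

The boundary map ∂_2: C_2 → C_1 sends each 2-simplex [p,q,r] to [q,r] − [p,r] + [p,q]. For instance
  ∂[3,4,9] = [4,9] − [3,9] + [3,4],
  ∂[2,6,8] = [6,8] − [2,8] + [2,6].
As a 19×9 matrix over Z this has rank 9, with invariant factors (1,1,1,1,1,1,1,1,1).

From H_k ≅ ker(∂_k) / im(∂_{k+1}) we obtain:

  H_0: rank C_0 − rank ∂_1 = 10 − 9 = 1, and the invariant factors of ∂_1 are all 1, so H_0 = Z.
  H_1: rank ker ∂_1 − rank ∂_2 = (19 − 9) − 9 = 1, and the invariant factors of ∂_2 are all 1, so H_1 = Z.
  H_2: rank ker ∂_2 − rank ∂_3 = (9 − 9) − 0 = 0, and there is no ∂_3, so H_2 = 0.

As a check, the Euler characteristic is 10 − 19 + 9 = 0, which agrees with 1 − 1 + 0 = 0.

H_0 = Z,  H_1 = Z,  H_2 = 0.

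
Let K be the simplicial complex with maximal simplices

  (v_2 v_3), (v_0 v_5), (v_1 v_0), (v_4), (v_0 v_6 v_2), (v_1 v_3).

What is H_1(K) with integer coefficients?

H_1 ≅ Z.

Take the total order v_0 < v_1 < v_2 < v_3 < v_4 < v_5 < v_6 on the vertex set. Then K (dimension 2) consists of the simplices:

  0-simplices (7): [v_0], [v_1], [v_2], [v_3], [v_4], [v_5], [v_6]
  1-simplices (7): [v_0,v_1], [v_0,v_2], [v_0,v_5], [v_0,v_6], [v_1,v_3], [v_2,v_3], [v_2,v_6]
  2-simplices (1): [v_0,v_2,v_6]

giving chain groups C_0 ≅ Z^7, C_1 ≅ Z^7, C_2 ≅ Z^1.

The boundary map ∂_1: C_1 → C_0 maps an edge to its endpoints' difference, ∂[p,q] = q − p. For instance
  ∂[v_1,v_3] = [v_3] − [v_1].
The resulting 7×7 matrix has rank 5, and its Smith normal form has invariant factors (1,1,1,1,1).

Boundary ∂_2: C_2 → C_1 acts by ∂[p,q,r] = [q,r] − [p,r] + [p,q]. For instance
  ∂[v_0,v_2,v_6] = [v_2,v_6] − [v_0,v_6] + [v_0,v_2].
The 7×1 boundary matrix has rank 1 and Smith normal form diag(1).

Now H_k = ker ∂_k / im ∂_{k+1}, so:

  H_1: rank ker ∂_1 − rank ∂_2 = (7 − 5) − 1 = 1, and the invariant factors of ∂_2 are all 1, so H_1 = Z.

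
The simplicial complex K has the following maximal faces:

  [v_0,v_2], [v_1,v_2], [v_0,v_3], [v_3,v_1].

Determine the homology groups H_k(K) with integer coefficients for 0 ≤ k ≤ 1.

Fix the vertex order v_0 < v_1 < v_2 < v_3 and write every simplex with vertices in increasing order. Then dim K = 1 and the simplices of K are:

  0-simplices (4): [v_0], [v_1], [v_2], [v_3]
  1-simplices (4): [v_0,v_2], [v_0,v_3], [v_1,v_2], [v_1,v_3]

Hence C_0 ≅ Z^4, C_1 ≅ Z^4.

∂_1: C_1 → C_0 sends each edge [p,q] (with p < q) to q − p. For instance
  ∂[v_0,v_2] = [v_2] − [v_0].
The 4×4 boundary matrix has rank 3 and Smith normal form diag(1,1,1).

Reading off H_k = ker ∂_k / im ∂_{k+1}:

  H_0: rank C_0 − rank ∂_1 = 4 − 3 = 1, and the invariant factors of ∂_1 are all 1, so H_0 = Z.
  H_1: rank ker ∂_1 − rank ∂_2 = (4 − 3) − 0 = 1, and there is no ∂_2, so H_1 = Z.

As a check, the Euler characteristic is 4 − 4 = 0, which agrees with 1 − 1 = 0.

H_0 ≅ Z,  H_1 ≅ Z.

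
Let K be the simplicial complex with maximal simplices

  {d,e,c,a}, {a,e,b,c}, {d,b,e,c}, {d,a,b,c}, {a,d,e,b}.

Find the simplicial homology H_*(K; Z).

H_0 ≅ Z,  H_1 = 0,  H_2 = 0,  H_3 ≅ Z.

Fix the vertex order a < b < c < d < e and write every simplex with vertices in increasing order. Then dim K = 3 and the simplices of K are:

  0-simplices (5): a, b, c, d, e
  1-simplices (10): ab, ac, ad, ae, bc, bd, be, cd, ce, de
  2-simplices (10): abc, abd, abe, acd, ace, ade, bcd, bce, bde, cde
  3-simplices (5): abcd, abce, abde, acde, bcde

so the chain groups are C_0 ≅ Z^5, C_1 ≅ Z^10, C_2 ≅ Z^10, C_3 ≅ Z^5.

Boundary ∂_1: C_1 → C_0 is given by ∂[p,q] = [q] − [p]. For instance
  ∂cd = d − c.
The resulting 5×10 matrix has rank 4, and its Smith normal form has invariant factors (1,1,1,1).

∂_2: C_2 → C_1 maps a triangle to the signed sum of its edges. For instance
  ∂abe = be − ae + ab,
  ∂bcd = cd − bd + bc.
This gives a 10×10 integer matrix of rank 6; reducing to Smith normal form yields diagonal entries (1,1,1,1,1,1).

The boundary map ∂_3: C_3 → C_2 sends each 3-simplex σ to the alternating sum Σ_i (−1)^i (σ with its i-th vertex removed). For instance
  ∂bcde = cde − bde + bce − bcd,
  ∂abce = bce − ace + abe − abc.
The 10×5 boundary matrix has rank 4 and Smith normal form diag(1,1,1,1).

From H_k ≅ ker(∂_k) / im(∂_{k+1}) we obtain:

  H_0: rank C_0 − rank ∂_1 = 5 − 4 = 1, and the invariant factors of ∂_1 are all 1, so H_0 ≅ Z.
  H_1: rank ker ∂_1 − rank ∂_2 = (10 − 4) − 6 = 0, and the invariant factors of ∂_2 are all 1, so H_1 ≅ 0.
  H_2: rank ker ∂_2 − rank ∂_3 = (10 − 6) − 4 = 0, and the invariant factors of ∂_3 are all 1, so H_2 ≅ 0.
  H_3: rank ker ∂_3 − rank ∂_4 = (5 − 4) − 0 = 1, and there is no ∂_4, so H_3 ≅ Z.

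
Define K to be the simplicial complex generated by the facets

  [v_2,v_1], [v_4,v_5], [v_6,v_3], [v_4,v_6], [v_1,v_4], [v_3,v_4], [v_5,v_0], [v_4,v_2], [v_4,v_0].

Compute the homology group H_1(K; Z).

H_1 ≅ Z^3.

Take the total order v_0 < v_1 < v_2 < v_3 < v_4 < v_5 < v_6 on the vertex set. Then K (dimension 1) consists of the simplices:

  0-simplices (7): [v_0], [v_1], [v_2], [v_3], [v_4], [v_5], [v_6]
  1-simplices (9): [v_0,v_4], [v_0,v_5], [v_1,v_2], [v_1,v_4], [v_2,v_4], [v_3,v_4], [v_3,v_6], [v_4,v_5], [v_4,v_6]

giving chain groups C_0 ≅ Z^7, C_1 ≅ Z^9.

The boundary map ∂_1: C_1 → C_0 sends each edge [p,q] (with p < q) to q − p.
The 7×9 boundary matrix has rank 6 and Smith normal form diag(1,1,1,1,1,1).

Reading off H_k = ker ∂_k / im ∂_{k+1}:

  H_1: rank ker ∂_1 − rank ∂_2 = (9 − 6) − 0 = 3, and there is no ∂_2, so H_1 = Z^3.

(K is a triangulation of a wedge of 3 circles.)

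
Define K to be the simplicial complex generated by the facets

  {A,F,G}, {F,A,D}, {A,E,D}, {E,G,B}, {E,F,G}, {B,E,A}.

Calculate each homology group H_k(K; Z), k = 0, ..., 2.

H_0 = Z,  H_1 = Z,  H_2 = 0.

Take the total order A < B < D < E < F < G on the vertex set. Then K (dimension 2) consists of the simplices:

  0-simplices (6): A, B, D, E, F, G
  1-simplices (12): AB, AD, AE, AF, AG, BE, BG, DE, DF, EF, EG, FG
  2-simplices (6): ABE, ADE, ADF, AFG, BEG, EFG

giving chain groups C_0 ≅ Z^6, C_1 ≅ Z^12, C_2 ≅ Z^6.

∂_1: C_1 → C_0 sends each edge [p,q] (with p < q) to q − p. For instance
  ∂EF = F − E.
This gives a 6×12 integer matrix of rank 5; reducing to Smith normal form yields diagonal entries (1,1,1,1,1).

The boundary map ∂_2: C_2 → C_1 maps a triangle to the signed sum of its edges. For instance
  ∂ADE = DE − AE + AD,
  ∂ADF = DF − AF + AD.
As a 12×6 matrix over Z this has rank 6, with invariant factors (1,1,1,1,1,1).

From H_k ≅ ker(∂_k) / im(∂_{k+1}) we obtain:

  H_0: rank C_0 − rank ∂_1 = 6 − 5 = 1, and the invariant factors of ∂_1 are all 1, so H_0 = Z.
  H_1: rank ker ∂_1 − rank ∂_2 = (12 − 5) − 6 = 1, and the invariant factors of ∂_2 are all 1, so H_1 = Z.
  H_2: rank ker ∂_2 − rank ∂_3 = (6 − 6) − 0 = 0, and there is no ∂_3, so H_2 = 0.

As a check, the Euler characteristic is 6 − 12 + 6 = 0, which agrees with 1 − 1 + 0 = 0.
(K is a triangulation of the cylinder S^1 x I.)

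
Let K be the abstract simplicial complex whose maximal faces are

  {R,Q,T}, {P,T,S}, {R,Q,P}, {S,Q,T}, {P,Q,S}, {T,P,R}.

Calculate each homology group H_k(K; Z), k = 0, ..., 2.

H_0 = Z,  H_1 = 0,  H_2 = Z.

Take the total order P < Q < R < S < T on the vertex set. Then K (dimension 2) consists of the simplices:

  0-simplices (5): P, Q, R, S, T
  1-simplices (9): PQ, PR, PS, PT, QR, QS, QT, RT, ST
  2-simplices (6): PQR, PQS, PRT, PST, QRT, QST

so the chain groups are C_0 ≅ Z^5, C_1 ≅ Z^9, C_2 ≅ Z^6.

∂_1: C_1 → C_0 is given by ∂[p,q] = [q] − [p]. For instance
  ∂QT = T − Q.
As a 5×9 matrix over Z this has rank 4, with invariant factors (1,1,1,1).

Boundary ∂_2: C_2 → C_1 acts by ∂[p,q,r] = [q,r] − [p,r] + [p,q]. For instance
  ∂QST = ST − QT + QS,
  ∂PQR = QR − PR + PQ.
As a 9×6 matrix over Z this has rank 5, with invariant factors (1,1,1,1,1).

Now H_k = ker ∂_k / im ∂_{k+1}, so:

  H_0: rank C_0 − rank ∂_1 = 5 − 4 = 1, and the invariant factors of ∂_1 are all 1, so H_0 = Z.
  H_1: rank ker ∂_1 − rank ∂_2 = (9 − 4) − 5 = 0, and the invariant factors of ∂_2 are all 1, so H_1 = 0.
  H_2: rank ker ∂_2 − rank ∂_3 = (6 − 5) − 0 = 1, and there is no ∂_3, so H_2 = Z.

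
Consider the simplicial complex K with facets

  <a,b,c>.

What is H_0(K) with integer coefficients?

H_0 = Z.

K has 3 vertices, 3 edges, 1 triangle.
rank ∂_0 = 0, rank ∂_1 = 2 ⇒ b_0 = 3 − 0 − 2 = 1; all invariant factors of ∂_1 are 1 so no torsion. So H_0 ≅ Z.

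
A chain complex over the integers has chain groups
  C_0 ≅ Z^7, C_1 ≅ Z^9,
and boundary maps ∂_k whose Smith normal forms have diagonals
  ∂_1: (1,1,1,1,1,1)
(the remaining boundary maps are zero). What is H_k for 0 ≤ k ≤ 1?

H_0: b_0 = 7 − 0 − 6 = 1; torsion from ∂_1 factors > 1: none. So H_0 ≅ Z.
H_1: b_1 = 9 − 6 − 0 = 3; torsion from ∂_2 factors > 1: none. So H_1 ≅ Z^3.

H_0 ≅ Z,  H_1 ≅ Z^3.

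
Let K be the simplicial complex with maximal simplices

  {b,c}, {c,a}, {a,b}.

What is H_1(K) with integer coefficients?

H_1 ≅ Z.

We work with the vertex ordering a < b < c. The simplices of K, each written with vertices in increasing order, are:

  0-simplices (3): a, b, c
  1-simplices (3): ab, ac, bc

so the chain groups are C_0 ≅ Z^3, C_1 ≅ Z^3.

The boundary map ∂_1: C_1 → C_0 sends each edge [p,q] (with p < q) to q − p. For instance
  ∂ac = c − a.
As a 3×3 matrix over Z this has rank 2, with invariant factors (1,1).

Computing H_k = (kernel of ∂_k) / (image of ∂_{k+1}):

  H_1: rank ker ∂_1 − rank ∂_2 = (3 − 2) − 0 = 1, and there is no ∂_2, so H_1 ≅ Z.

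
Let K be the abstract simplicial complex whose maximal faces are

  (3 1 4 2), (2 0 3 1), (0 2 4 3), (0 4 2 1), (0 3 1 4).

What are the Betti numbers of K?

K has 5 vertices, 10 edges, 10 triangles, 5 3-simplices.
rank ∂_0 = 0, rank ∂_1 = 4 ⇒ b_0 = 5 − 0 − 4 = 1; all invariant factors of ∂_1 are 1 so no torsion. So H_0 ≅ Z.
rank ∂_1 = 4, rank ∂_2 = 6 ⇒ b_1 = 10 − 4 − 6 = 0; all invariant factors of ∂_2 are 1 so no torsion. So H_1 ≅ 0.
rank ∂_2 = 6, rank ∂_3 = 4 ⇒ b_2 = 10 − 6 − 4 = 0; all invariant factors of ∂_3 are 1 so no torsion. So H_2 ≅ 0.
rank ∂_3 = 4, rank ∂_4 = 0 ⇒ b_3 = 5 − 4 − 0 = 1. So H_3 ≅ Z.

b_0 = 1, b_1 = 0, b_2 = 0, b_3 = 1.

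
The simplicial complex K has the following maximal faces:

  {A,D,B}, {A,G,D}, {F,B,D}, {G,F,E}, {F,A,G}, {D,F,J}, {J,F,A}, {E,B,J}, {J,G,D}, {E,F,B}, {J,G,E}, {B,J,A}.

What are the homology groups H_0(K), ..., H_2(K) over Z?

H_0 ≅ Z,  H_1 ≅ Z/2,  H_2 = 0.

Order the vertices as A < B < D < E < F < G < J. Listing each simplex with vertices in this order, K has dimension 2 with simplices:

  0-simplices (7): A, B, D, E, F, G, J
  1-simplices (18): AB, AD, AF, AG, AJ, BD, BE, BF, BJ, DF, DG, DJ, EF, EG, EJ, FG, FJ, GJ
  2-simplices (12): ABD, ABJ, ADG, AFG, AFJ, BDF, BEF, BEJ, DFJ, DGJ, EFG, EGJ

so the chain groups are C_0 ≅ Z^7, C_1 ≅ Z^18, C_2 ≅ Z^12.

∂_1: C_1 → C_0 maps an edge to its endpoints' difference, ∂[p,q] = q − p. For instance
  ∂BE = E − B.
The resulting 7×18 matrix has rank 6, and its Smith normal form has invariant factors (1,1,1,1,1,1).

∂_2: C_2 → C_1 acts by ∂[p,q,r] = [q,r] − [p,r] + [p,q]. For instance
  ∂BDF = DF − BF + BD,
  ∂EFG = FG − EG + EF.
The resulting 18×12 matrix has rank 12, and its Smith normal form has invariant factors (1,1,1,1,1,1,1,1,1,1,1,2).

Computing H_k = (kernel of ∂_k) / (image of ∂_{k+1}):

  H_0: rank C_0 − rank ∂_1 = 7 − 6 = 1, and the invariant factors of ∂_1 are all 1, so H_0 = Z.
  H_1: rank ker ∂_1 − rank ∂_2 = (18 − 6) − 12 = 0, and ∂_2 has invariant factor 2 > 1, so H_1 = Z/2.
  H_2: rank ker ∂_2 − rank ∂_3 = (12 − 12) − 0 = 0, and there is no ∂_3, so H_2 = 0.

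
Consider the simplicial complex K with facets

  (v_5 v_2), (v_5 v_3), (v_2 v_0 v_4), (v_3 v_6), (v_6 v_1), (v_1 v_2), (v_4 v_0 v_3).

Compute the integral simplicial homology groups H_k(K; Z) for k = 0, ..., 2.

Take the total order v_0 < v_1 < v_2 < v_3 < v_4 < v_5 < v_6 on the vertex set. Then K (dimension 2) consists of the simplices:

  0-simplices (7): [v_0], [v_1], [v_2], [v_3], [v_4], [v_5], [v_6]
  1-simplices (10): [v_0,v_2], [v_0,v_3], [v_0,v_4], [v_1,v_2], [v_1,v_6], [v_2,v_4], [v_2,v_5], [v_3,v_4], [v_3,v_5], [v_3,v_6]
  2-simplices (2): [v_0,v_2,v_4], [v_0,v_3,v_4]

Hence C_0 ≅ Z^7, C_1 ≅ Z^10, C_2 ≅ Z^2.

Boundary ∂_1: C_1 → C_0 is given by ∂[p,q] = [q] − [p].
This gives a 7×10 integer matrix of rank 6; reducing to Smith normal form yields diagonal entries (1,1,1,1,1,1).

Boundary ∂_2: C_2 → C_1 acts by ∂[p,q,r] = [q,r] − [p,r] + [p,q]. For instance
  ∂[v_0,v_3,v_4] = [v_3,v_4] − [v_0,v_4] + [v_0,v_3],
  ∂[v_0,v_2,v_4] = [v_2,v_4] − [v_0,v_4] + [v_0,v_2].
As a 10×2 matrix over Z this has rank 2, with invariant factors (1,1).

Now H_k = ker ∂_k / im ∂_{k+1}, so:

  H_0: rank C_0 − rank ∂_1 = 7 − 6 = 1, and the invariant factors of ∂_1 are all 1, so H_0 = Z.
  H_1: rank ker ∂_1 − rank ∂_2 = (10 − 6) − 2 = 2, and the invariant factors of ∂_2 are all 1, so H_1 = Z^2.
  H_2: rank ker ∂_2 − rank ∂_3 = (2 − 2) − 0 = 0, and there is no ∂_3, so H_2 = 0.

H_0 ≅ Z,  H_1 ≅ Z^2,  H_2 = 0.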